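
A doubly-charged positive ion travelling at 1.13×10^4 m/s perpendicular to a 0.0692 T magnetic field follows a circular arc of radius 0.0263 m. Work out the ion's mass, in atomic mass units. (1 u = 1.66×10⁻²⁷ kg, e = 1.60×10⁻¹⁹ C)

qvB = mv²/r ⇒ m = qBr/v.
m = (2×1.60×10^-19)(0.0692)(0.0263) / (1.13×10^4) = 5.15×10^-26 kg = 31.0 u.

m ≈ 31.0 u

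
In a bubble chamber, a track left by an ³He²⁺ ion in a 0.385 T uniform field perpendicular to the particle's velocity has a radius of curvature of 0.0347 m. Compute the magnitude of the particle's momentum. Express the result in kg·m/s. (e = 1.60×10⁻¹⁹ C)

p ≈ 4.28×10^-21 kg·m/s

Since qvB = mv²/r, the momentum p = mv = qBr.
p = (2×1.60×10^-19)(0.385)(0.0347) = 4.28×10^-21 kg·m/s.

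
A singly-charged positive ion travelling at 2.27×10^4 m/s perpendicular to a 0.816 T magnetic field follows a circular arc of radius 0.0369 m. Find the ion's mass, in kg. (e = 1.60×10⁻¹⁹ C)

m ≈ 2.12×10^-25 kg

qvB = mv²/r ⇒ m = qBr/v.
m = (1×1.60×10^-19)(0.816)(0.0369) / (2.27×10^4) = 2.12×10^-25 kg.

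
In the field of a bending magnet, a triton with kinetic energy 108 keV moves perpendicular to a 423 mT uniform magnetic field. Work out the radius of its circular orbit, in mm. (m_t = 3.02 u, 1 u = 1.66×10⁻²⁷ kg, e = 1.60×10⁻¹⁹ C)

r ≈ 194 mm

Convert the energy: K = 108 keV = 1.73×10^-14 J.
v = √(2K/m) = √(2·1.73×10^-14/5.01×10^-27) = 2.63×10^6 m/s.
r = mv/(qB) = (5.01×10^-27)(2.63×10^6) / [(1×1.60×10^-19)(0.423)] = 0.194 m.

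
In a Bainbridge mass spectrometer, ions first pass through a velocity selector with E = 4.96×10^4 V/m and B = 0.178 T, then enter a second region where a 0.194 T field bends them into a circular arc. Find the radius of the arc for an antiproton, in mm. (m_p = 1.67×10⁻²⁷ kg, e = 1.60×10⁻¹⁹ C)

r ≈ 15.0 mm

The selector passes v = E/B = 4.96×10^4/0.178 = 2.79×10^5 m/s.
In the deflection region, r = mv/(qB₂) = (1.67×10^-27)(2.79×10^5) / [(1×1.60×10^-19)(0.194)] = 0.0150 m.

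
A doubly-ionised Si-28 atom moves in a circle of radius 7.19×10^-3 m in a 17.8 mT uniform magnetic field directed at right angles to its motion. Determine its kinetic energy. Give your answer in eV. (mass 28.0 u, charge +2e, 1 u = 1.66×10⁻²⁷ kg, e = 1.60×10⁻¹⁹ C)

K ≈ 0.113 eV

v = qBr/m = (2×1.60×10^-19)(0.0178)(7.19×10^-3) / (4.65×10^-26) = 881 m/s.
K = ½mv² = 0.5·(4.65×10^-26)·(881)² = 1.80×10^-20 J = 0.113 eV.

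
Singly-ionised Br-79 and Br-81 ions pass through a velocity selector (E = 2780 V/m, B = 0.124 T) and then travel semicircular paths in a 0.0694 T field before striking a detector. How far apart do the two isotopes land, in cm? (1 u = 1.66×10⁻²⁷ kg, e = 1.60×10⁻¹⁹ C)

Δd ≈ 1.34 cm

Both emerge at v = E/B₁ = 2.24×10^4 m/s.
r = mv/(qB₂), so r₁ = 0.26478 m and r₂ = 0.27148 m, giving Δr = 6.70×10^-3 m.
After a semicircle each ion lands a diameter 2r from the entry slit, so the separation is 2Δr = 0.0134 m.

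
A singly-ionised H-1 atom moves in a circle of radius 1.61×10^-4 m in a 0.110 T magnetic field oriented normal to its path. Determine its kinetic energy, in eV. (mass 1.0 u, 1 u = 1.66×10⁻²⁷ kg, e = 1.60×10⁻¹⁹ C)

K ≈ 0.0151 eV

v = qBr/m = (1×1.60×10^-19)(0.110)(1.61×10^-4) / (1.66×10^-27) = 1710 m/s.
K = ½mv² = 0.5·(1.66×10^-27)·(1710)² = 2.42×10^-21 J = 0.0151 eV.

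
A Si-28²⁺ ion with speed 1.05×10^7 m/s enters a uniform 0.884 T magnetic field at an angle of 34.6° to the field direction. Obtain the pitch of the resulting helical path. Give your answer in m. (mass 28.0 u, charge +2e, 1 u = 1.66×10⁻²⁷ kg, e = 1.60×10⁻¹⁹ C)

The velocity component along B is v∥ = v cos34.6° = 8.64×10^6 m/s.
The cyclotron period T = 2πm/(qB) = 1.03×10^-6 s is set by m, q, B alone.
Pitch = v∥·T = (8.64×10^6)(1.03×10^-6) = 8.92 m.

pitch ≈ 8.92 m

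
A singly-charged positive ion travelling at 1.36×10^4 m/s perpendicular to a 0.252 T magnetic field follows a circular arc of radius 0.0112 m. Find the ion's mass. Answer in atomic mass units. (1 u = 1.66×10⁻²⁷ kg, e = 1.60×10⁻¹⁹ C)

m ≈ 20.0 u

qvB = mv²/r ⇒ m = qBr/v.
m = (1×1.60×10^-19)(0.252)(0.0112) / (1.36×10^4) = 3.32×10^-26 kg = 20.0 u.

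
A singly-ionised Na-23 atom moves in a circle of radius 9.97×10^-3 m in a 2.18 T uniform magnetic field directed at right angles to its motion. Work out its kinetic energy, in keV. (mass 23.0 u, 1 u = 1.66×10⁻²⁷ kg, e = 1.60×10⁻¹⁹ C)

K ≈ 0.990 keV

v = qBr/m = (1×1.60×10^-19)(2.18)(9.97×10^-3) / (3.82×10^-26) = 9.11×10^4 m/s.
K = ½mv² = 0.5·(3.82×10^-26)·(9.11×10^4)² = 1.58×10^-16 J = 0.990 keV.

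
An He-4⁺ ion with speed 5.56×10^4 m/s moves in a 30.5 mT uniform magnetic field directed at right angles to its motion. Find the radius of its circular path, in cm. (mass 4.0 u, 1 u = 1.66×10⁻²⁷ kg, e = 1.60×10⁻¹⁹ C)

The magnetic force provides the centripetal force: qvB = mv²/r, so r = mv/(qB).
r = (6.64×10^-27 kg)(5.56×10^4 m/s) / [(1×1.60×10^-19 C)(0.0305 T)] = 0.0757 m.

r ≈ 7.57 cm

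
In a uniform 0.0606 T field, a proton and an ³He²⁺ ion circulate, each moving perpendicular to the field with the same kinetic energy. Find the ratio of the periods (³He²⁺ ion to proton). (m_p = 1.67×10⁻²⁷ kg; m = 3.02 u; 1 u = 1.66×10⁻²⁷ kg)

ratio ≈ 1.50

T = 2πm/(qB) is independent of speed, so T₂/T₁ = (m₂/q₂)/(m₁/q₁).
T_{³He²⁺ ion}/T_{proton} = (5.01×10^-27/2e) / (1.67×10^-27/1e) = 1.50.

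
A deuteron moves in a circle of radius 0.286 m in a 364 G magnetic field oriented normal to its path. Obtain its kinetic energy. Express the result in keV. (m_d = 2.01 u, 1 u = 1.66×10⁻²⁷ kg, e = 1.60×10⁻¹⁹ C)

v = qBr/m = (1×1.60×10^-19)(0.0364)(0.286) / (3.34×10^-27) = 4.99×10^5 m/s.
K = ½mv² = 0.5·(3.34×10^-27)·(4.99×10^5)² = 4.16×10^-16 J = 2.60 keV.

K ≈ 2.60 keV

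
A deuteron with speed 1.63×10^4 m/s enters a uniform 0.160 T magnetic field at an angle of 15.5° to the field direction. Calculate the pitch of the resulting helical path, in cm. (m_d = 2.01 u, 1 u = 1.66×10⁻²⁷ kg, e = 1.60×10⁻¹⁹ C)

pitch ≈ 1.29 cm

The velocity component along B is v∥ = v cos15.5° = 1.57×10^4 m/s.
The cyclotron period T = 2πm/(qB) = 8.19×10^-7 s is set by m, q, B alone.
Pitch = v∥·T = (1.57×10^4)(8.19×10^-7) = 0.0129 m.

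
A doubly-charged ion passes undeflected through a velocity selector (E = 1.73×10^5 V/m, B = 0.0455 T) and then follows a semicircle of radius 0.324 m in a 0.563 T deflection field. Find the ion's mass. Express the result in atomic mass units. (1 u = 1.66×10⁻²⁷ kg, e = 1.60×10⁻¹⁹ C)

m ≈ 9.25 u

v = E/B₁ = 3.80×10^6 m/s.
From r = mv/(qB₂), m = qB₂r/v = (2×1.60×10^-19)(0.563)(0.324) / (3.80×10^6) = 1.54×10^-26 kg.
In atomic mass units: m = 1.54×10^-26 / 1.66×10^-27 = 9.25 u.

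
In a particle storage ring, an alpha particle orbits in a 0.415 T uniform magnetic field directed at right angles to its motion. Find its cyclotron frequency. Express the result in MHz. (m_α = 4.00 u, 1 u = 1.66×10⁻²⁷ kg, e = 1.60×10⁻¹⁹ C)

f ≈ 3.18 MHz

f = qB/(2πm) = (2×1.60×10^-19)(0.415) / [2π(6.64×10^-27)] = 3.18×10^6 Hz.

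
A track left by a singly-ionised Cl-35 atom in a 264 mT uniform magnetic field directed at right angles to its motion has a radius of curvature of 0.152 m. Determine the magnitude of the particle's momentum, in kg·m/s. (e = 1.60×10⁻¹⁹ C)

p ≈ 6.42×10^-21 kg·m/s

Since qvB = mv²/r, the momentum p = mv = qBr.
p = (1×1.60×10^-19)(0.264)(0.152) = 6.42×10^-21 kg·m/s.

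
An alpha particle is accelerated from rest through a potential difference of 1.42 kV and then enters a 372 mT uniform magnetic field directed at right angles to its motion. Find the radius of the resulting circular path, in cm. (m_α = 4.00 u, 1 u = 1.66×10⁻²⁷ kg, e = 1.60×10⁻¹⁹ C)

r ≈ 2.06 cm

The kinetic energy gained is K = qV = (2×1.60×10^-19)(1420) = 4.54×10^-16 J.
v = √(2K/m) = 3.70×10^5 m/s.
r = mv/(qB) = (6.64×10^-27)(3.70×10^5) / [(2×1.60×10^-19)(0.372)] = 0.0206 m.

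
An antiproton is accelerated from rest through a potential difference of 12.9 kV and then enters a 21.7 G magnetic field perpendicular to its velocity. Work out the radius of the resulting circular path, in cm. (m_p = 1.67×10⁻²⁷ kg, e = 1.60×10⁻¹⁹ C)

The kinetic energy gained is K = qV = (1×1.60×10^-19)(1.29×10^4) = 2.06×10^-15 J.
v = √(2K/m) = 1.57×10^6 m/s.
r = mv/(qB) = (1.67×10^-27)(1.57×10^6) / [(1×1.60×10^-19)(2.17×10^-3)] = 7.56 m.

r ≈ 756 cm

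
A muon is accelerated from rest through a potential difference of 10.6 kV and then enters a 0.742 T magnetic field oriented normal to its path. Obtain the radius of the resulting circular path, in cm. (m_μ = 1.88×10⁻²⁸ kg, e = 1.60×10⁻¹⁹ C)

r ≈ 0.673 cm

The kinetic energy gained is K = qV = (1×1.60×10^-19)(1.06×10^4) = 1.70×10^-15 J.
v = √(2K/m) = 4.25×10^6 m/s.
r = mv/(qB) = (1.88×10^-28)(4.25×10^6) / [(1×1.60×10^-19)(0.742)] = 6.73×10^-3 m.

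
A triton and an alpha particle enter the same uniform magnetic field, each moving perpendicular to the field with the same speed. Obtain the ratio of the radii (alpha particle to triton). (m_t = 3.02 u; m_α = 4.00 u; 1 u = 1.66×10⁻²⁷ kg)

r = mv/(qB) ⇒ at equal v, r ∝ m/q.
r_{alpha particle}/r_{triton} = 0.662.

ratio ≈ 0.662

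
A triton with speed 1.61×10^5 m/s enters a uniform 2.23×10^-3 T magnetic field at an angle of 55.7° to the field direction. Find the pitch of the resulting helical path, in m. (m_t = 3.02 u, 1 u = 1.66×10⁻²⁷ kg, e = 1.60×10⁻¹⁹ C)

pitch ≈ 8.01 m

The velocity component along B is v∥ = v cos55.7° = 9.07×10^4 m/s.
The cyclotron period T = 2πm/(qB) = 8.83×10^-5 s is set by m, q, B alone.
Pitch = v∥·T = (9.07×10^4)(8.83×10^-5) = 8.01 m.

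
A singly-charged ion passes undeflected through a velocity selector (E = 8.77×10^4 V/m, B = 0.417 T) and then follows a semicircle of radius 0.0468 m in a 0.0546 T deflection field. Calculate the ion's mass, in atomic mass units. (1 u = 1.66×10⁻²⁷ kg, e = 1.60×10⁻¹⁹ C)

m ≈ 1.17 u

v = E/B₁ = 2.10×10^5 m/s.
From r = mv/(qB₂), m = qB₂r/v = (1×1.60×10^-19)(0.0546)(0.0468) / (2.10×10^5) = 1.94×10^-27 kg.
In atomic mass units: m = 1.94×10^-27 / 1.66×10^-27 = 1.17 u.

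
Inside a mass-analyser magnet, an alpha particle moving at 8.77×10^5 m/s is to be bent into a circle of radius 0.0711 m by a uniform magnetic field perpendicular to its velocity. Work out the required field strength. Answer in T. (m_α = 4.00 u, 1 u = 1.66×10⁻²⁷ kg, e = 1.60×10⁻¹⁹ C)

B ≈ 0.256 T

qvB = mv²/r gives B = mv/(qr).
B = (6.64×10^-27)(8.77×10^5) / [(2×1.60×10^-19)(0.0711)] = 0.256 T.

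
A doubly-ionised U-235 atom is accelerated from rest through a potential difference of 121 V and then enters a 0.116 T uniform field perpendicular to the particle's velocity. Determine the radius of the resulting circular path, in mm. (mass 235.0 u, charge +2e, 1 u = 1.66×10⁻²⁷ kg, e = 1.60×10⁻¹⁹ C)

r ≈ 148 mm

The kinetic energy gained is K = qV = (2×1.60×10^-19)(121) = 3.87×10^-17 J.
v = √(2K/m) = 1.41×10^4 m/s.
r = mv/(qB) = (3.90×10^-25)(1.41×10^4) / [(2×1.60×10^-19)(0.116)] = 0.148 m.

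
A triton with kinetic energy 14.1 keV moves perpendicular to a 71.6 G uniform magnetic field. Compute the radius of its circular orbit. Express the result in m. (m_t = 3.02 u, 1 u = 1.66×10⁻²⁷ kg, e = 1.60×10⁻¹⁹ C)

r ≈ 4.15 m

Convert the energy: K = 14.1 keV = 2.26×10^-15 J.
v = √(2K/m) = √(2·2.26×10^-15/5.01×10^-27) = 9.49×10^5 m/s.
r = mv/(qB) = (5.01×10^-27)(9.49×10^5) / [(1×1.60×10^-19)(7.16×10^-3)] = 4.15 m.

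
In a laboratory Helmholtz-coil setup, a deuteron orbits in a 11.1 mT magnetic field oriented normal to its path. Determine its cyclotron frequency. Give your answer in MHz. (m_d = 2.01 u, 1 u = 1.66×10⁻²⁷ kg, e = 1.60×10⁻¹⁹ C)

f = qB/(2πm) = (1×1.60×10^-19)(0.0111) / [2π(3.34×10^-27)] = 8.47×10^4 Hz.

f ≈ 0.0847 MHz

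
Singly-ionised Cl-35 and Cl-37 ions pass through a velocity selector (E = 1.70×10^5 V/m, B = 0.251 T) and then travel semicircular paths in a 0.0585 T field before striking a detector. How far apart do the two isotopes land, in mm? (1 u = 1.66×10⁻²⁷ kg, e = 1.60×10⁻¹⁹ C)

Both emerge at v = E/B₁ = 6.77×10^5 m/s.
r = mv/(qB₂), so r₁ = 4.204 m and r₂ = 4.444 m, giving Δr = 0.240 m.
After a semicircle each ion lands a diameter 2r from the entry slit, so the separation is 2Δr = 0.480 m.

Δd ≈ 480 mm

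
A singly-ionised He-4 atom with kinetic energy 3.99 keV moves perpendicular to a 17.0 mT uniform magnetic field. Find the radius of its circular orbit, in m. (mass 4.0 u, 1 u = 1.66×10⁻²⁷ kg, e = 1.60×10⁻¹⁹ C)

r ≈ 1.07 m

Convert the energy: K = 3.99 keV = 6.38×10^-16 J.
v = √(2K/m) = √(2·6.38×10^-16/6.64×10^-27) = 4.39×10^5 m/s.
r = mv/(qB) = (6.64×10^-27)(4.39×10^5) / [(1×1.60×10^-19)(0.0170)] = 1.07 m.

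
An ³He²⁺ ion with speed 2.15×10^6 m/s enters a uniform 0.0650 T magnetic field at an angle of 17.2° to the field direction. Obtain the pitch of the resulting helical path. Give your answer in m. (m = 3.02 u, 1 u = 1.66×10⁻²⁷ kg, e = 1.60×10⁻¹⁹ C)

pitch ≈ 3.11 m

The velocity component along B is v∥ = v cos17.2° = 2.05×10^6 m/s.
The cyclotron period T = 2πm/(qB) = 1.51×10^-6 s is set by m, q, B alone.
Pitch = v∥·T = (2.05×10^6)(1.51×10^-6) = 3.11 m.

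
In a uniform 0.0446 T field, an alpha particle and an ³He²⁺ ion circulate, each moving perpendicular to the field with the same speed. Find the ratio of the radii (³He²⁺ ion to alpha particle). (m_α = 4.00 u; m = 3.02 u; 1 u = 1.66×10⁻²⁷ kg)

r = mv/(qB) ⇒ at equal v, r ∝ m/q.
r_{³He²⁺ ion}/r_{alpha particle} = 0.755.

ratio ≈ 0.755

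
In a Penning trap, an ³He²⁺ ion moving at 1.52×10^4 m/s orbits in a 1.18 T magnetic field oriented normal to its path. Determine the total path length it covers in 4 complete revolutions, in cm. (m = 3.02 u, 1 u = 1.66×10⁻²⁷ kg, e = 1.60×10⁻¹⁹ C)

r = mv/(qB) = 2.02×10^-4 m, so one revolution covers 2πr = 1.27×10^-3 m.
In 4 revolutions: L = 4·2πr = 5.07×10^-3 m.

L ≈ 0.507 cm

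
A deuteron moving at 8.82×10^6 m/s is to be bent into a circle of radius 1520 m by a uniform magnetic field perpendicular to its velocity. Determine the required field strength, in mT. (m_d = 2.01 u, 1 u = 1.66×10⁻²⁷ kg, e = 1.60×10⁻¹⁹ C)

B ≈ 0.121 mT

qvB = mv²/r gives B = mv/(qr).
B = (3.34×10^-27)(8.82×10^6) / [(1×1.60×10^-19)(1520)] = 1.21×10^-4 T.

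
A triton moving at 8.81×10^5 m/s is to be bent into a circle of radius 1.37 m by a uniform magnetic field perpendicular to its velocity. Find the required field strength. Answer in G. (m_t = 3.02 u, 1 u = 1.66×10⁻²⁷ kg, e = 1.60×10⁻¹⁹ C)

B ≈ 201 G

qvB = mv²/r gives B = mv/(qr).
B = (5.01×10^-27)(8.81×10^5) / [(1×1.60×10^-19)(1.37)] = 0.0201 T.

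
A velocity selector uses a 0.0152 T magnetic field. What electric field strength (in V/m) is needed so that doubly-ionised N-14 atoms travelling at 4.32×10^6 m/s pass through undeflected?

qE = qvB ⇒ E = vB = (4.32×10^6)(0.0152) = 6.57×10^4 V/m.

E ≈ 6.57×10^4 V/m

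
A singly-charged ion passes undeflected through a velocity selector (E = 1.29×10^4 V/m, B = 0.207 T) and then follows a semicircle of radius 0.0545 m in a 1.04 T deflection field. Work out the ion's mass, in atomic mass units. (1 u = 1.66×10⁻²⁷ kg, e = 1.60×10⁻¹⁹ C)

m ≈ 87.7 u

v = E/B₁ = 6.23×10^4 m/s.
From r = mv/(qB₂), m = qB₂r/v = (1×1.60×10^-19)(1.04)(0.0545) / (6.23×10^4) = 1.46×10^-25 kg.
In atomic mass units: m = 1.46×10^-25 / 1.66×10^-27 = 87.7 u.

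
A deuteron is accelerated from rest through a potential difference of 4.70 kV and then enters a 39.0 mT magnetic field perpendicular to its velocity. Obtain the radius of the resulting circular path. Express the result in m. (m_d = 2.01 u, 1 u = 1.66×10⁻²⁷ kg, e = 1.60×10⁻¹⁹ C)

r ≈ 0.359 m

The kinetic energy gained is K = qV = (1×1.60×10^-19)(4700) = 7.52×10^-16 J.
v = √(2K/m) = 6.71×10^5 m/s.
r = mv/(qB) = (3.34×10^-27)(6.71×10^5) / [(1×1.60×10^-19)(0.0390)] = 0.359 m.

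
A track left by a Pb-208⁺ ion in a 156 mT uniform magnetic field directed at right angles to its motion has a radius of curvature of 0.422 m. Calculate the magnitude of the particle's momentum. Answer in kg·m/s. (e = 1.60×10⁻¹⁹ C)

Since qvB = mv²/r, the momentum p = mv = qBr.
p = (1×1.60×10^-19)(0.156)(0.422) = 1.05×10^-20 kg·m/s.

p ≈ 1.05×10^-20 kg·m/s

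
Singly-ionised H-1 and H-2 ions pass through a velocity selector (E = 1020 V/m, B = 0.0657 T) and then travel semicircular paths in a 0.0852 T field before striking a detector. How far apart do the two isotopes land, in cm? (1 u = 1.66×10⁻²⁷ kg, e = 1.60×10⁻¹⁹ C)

Δd ≈ 0.378 cm

Both emerge at v = E/B₁ = 1.55×10^4 m/s.
r = mv/(qB₂), so r₁ = 1.89×10^-3 m and r₂ = 3.78×10^-3 m, giving Δr = 1.89×10^-3 m.
After a semicircle each ion lands a diameter 2r from the entry slit, so the separation is 2Δr = 3.78×10^-3 m.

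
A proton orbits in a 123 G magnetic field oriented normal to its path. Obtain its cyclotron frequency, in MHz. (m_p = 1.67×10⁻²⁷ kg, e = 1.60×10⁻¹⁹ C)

f = qB/(2πm) = (1×1.60×10^-19)(0.0123) / [2π(1.67×10^-27)] = 1.88×10^5 Hz.

f ≈ 0.188 MHz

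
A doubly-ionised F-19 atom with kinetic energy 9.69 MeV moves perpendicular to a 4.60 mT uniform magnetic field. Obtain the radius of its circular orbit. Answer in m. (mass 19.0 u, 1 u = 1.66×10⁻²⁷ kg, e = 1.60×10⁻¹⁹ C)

Convert the energy: K = 9.69 MeV = 1.55×10^-12 J.
v = √(2K/m) = √(2·1.55×10^-12/3.15×10^-26) = 9.92×10^6 m/s.
r = mv/(qB) = (3.15×10^-26)(9.92×10^6) / [(2×1.60×10^-19)(4.60×10^-3)] = 212 m.

r ≈ 212 m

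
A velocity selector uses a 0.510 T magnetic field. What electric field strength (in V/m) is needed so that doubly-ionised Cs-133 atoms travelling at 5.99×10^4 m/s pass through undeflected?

E ≈ 3.05×10^4 V/m

qE = qvB ⇒ E = vB = (5.99×10^4)(0.510) = 3.05×10^4 V/m.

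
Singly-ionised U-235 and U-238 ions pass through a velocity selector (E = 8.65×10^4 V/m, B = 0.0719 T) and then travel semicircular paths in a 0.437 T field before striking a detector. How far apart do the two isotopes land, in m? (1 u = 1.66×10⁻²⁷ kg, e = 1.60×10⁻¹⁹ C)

Both emerge at v = E/B₁ = 1.20×10^6 m/s.
r = mv/(qB₂), so r₁ = 6.7122 m and r₂ = 6.7978 m, giving Δr = 0.0857 m.
After a semicircle each ion lands a diameter 2r from the entry slit, so the separation is 2Δr = 0.171 m.

Δd ≈ 0.171 m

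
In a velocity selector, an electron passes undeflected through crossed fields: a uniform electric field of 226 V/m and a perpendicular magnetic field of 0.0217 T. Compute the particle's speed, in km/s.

For zero net force, qE = qvB, so v = E/B.
v = (226) / (0.0217) = 1.04×10^4 m/s.

v ≈ 10.4 km/s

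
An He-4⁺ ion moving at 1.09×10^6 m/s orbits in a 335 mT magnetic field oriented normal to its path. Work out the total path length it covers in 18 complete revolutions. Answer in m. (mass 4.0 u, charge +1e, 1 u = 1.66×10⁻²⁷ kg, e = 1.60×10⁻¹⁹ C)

r = mv/(qB) = 0.135 m, so one revolution covers 2πr = 0.848 m.
In 18 revolutions: L = 18·2πr = 15.3 m.

L ≈ 15.3 m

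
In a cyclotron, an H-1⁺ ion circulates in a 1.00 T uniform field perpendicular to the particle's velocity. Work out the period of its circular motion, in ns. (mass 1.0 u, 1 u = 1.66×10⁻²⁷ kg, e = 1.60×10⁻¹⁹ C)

The cyclotron period is independent of speed: T = 2πm/(qB).
T = 2π(1.66×10^-27) / [(1×1.60×10^-19)(1.00)] = 6.52×10^-8 s.

T ≈ 65.2 ns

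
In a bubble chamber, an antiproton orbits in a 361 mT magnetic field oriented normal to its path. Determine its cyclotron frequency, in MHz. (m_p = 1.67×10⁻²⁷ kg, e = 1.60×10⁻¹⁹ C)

f = qB/(2πm) = (1×1.60×10^-19)(0.361) / [2π(1.67×10^-27)] = 5.50×10^6 Hz.

f ≈ 5.50 MHz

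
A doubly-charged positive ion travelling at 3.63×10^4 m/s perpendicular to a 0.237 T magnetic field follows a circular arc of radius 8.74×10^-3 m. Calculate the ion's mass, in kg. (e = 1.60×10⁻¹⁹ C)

m ≈ 1.83×10^-26 kg

qvB = mv²/r ⇒ m = qBr/v.
m = (2×1.60×10^-19)(0.237)(8.74×10^-3) / (3.63×10^4) = 1.83×10^-26 kg.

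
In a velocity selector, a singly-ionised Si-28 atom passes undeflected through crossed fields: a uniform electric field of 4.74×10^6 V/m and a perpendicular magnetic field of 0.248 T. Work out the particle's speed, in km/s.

For zero net force, qE = qvB, so v = E/B.
v = (4.74×10^6) / (0.248) = 1.91×10^7 m/s.

v ≈ 19100 km/s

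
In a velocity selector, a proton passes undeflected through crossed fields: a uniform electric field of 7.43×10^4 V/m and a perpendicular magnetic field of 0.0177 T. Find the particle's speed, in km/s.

v ≈ 4200 km/s

For zero net force, qE = qvB, so v = E/B.
v = (7.43×10^4) / (0.0177) = 4.20×10^6 m/s.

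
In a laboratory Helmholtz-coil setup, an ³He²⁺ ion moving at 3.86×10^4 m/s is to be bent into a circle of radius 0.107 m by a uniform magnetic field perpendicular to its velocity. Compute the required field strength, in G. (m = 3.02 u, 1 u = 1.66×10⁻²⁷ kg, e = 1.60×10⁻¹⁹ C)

qvB = mv²/r gives B = mv/(qr).
B = (5.01×10^-27)(3.86×10^4) / [(2×1.60×10^-19)(0.107)] = 5.65×10^-3 T.

B ≈ 56.5 G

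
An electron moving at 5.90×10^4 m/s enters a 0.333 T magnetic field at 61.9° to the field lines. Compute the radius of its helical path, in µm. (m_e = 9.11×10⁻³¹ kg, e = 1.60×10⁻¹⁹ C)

r ≈ 0.890 µm

Only the perpendicular component v⊥ = v sin61.9° = 5.20×10^4 m/s is bent by the field.
r = m v⊥ /(qB) = (9.11×10^-31)(5.20×10^4) / [(1×1.60×10^-19)(0.333)] = 8.90×10^-7 m.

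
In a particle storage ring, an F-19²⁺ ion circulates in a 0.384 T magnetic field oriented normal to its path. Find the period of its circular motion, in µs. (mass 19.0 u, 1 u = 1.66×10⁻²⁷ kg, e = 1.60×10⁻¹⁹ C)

T ≈ 1.61 µs

The cyclotron period is independent of speed: T = 2πm/(qB).
T = 2π(3.15×10^-26) / [(2×1.60×10^-19)(0.384)] = 1.61×10^-6 s.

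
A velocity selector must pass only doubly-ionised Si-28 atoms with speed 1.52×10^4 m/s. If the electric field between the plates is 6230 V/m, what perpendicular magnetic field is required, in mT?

B ≈ 410 mT

qE = qvB ⇒ B = E/v = (6230) / (1.52×10^4) = 0.410 T.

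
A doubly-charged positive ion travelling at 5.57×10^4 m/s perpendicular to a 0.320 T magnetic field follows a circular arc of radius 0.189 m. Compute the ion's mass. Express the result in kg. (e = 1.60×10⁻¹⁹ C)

qvB = mv²/r ⇒ m = qBr/v.
m = (2×1.60×10^-19)(0.320)(0.189) / (5.57×10^4) = 3.47×10^-25 kg.

m ≈ 3.47×10^-25 kg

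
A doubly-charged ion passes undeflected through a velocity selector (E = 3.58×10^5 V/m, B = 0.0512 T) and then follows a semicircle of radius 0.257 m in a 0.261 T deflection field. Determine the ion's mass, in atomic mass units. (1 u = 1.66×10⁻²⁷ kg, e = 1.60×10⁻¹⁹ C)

m ≈ 1.85 u

v = E/B₁ = 6.99×10^6 m/s.
From r = mv/(qB₂), m = qB₂r/v = (2×1.60×10^-19)(0.261)(0.257) / (6.99×10^6) = 3.07×10^-27 kg.
In atomic mass units: m = 3.07×10^-27 / 1.66×10^-27 = 1.85 u.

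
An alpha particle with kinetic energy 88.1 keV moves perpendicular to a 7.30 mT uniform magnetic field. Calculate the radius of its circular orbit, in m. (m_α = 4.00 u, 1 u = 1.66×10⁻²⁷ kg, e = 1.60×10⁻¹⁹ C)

r ≈ 5.86 m

Convert the energy: K = 88.1 keV = 1.41×10^-14 J.
v = √(2K/m) = √(2·1.41×10^-14/6.64×10^-27) = 2.06×10^6 m/s.
r = mv/(qB) = (6.64×10^-27)(2.06×10^6) / [(2×1.60×10^-19)(7.30×10^-3)] = 5.86 m.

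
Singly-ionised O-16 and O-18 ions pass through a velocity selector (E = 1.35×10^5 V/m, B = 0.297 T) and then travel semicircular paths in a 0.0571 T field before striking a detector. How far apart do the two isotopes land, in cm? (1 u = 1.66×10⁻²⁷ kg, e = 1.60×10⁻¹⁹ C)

Both emerge at v = E/B₁ = 4.55×10^5 m/s.
r = mv/(qB₂), so r₁ = 1.321 m and r₂ = 1.487 m, giving Δr = 0.165 m.
After a semicircle each ion lands a diameter 2r from the entry slit, so the separation is 2Δr = 0.330 m.

Δd ≈ 33.0 cm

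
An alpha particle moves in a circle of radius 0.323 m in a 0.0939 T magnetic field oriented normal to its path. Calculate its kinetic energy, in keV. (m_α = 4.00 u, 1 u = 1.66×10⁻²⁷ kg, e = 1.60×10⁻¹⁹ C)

v = qBr/m = (2×1.60×10^-19)(0.0939)(0.323) / (6.64×10^-27) = 1.46×10^6 m/s.
K = ½mv² = 0.5·(6.64×10^-27)·(1.46×10^6)² = 7.09×10^-15 J = 44.3 keV.

K ≈ 44.3 keV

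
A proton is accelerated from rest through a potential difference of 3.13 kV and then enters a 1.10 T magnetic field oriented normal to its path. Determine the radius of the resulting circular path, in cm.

r ≈ 0.735 cm

The kinetic energy gained is K = qV = (1×1.60×10^-19)(3130) = 5.01×10^-16 J.
v = √(2K/m) = 7.74×10^5 m/s.
r = mv/(qB) = (1.67×10^-27)(7.74×10^5) / [(1×1.60×10^-19)(1.10)] = 7.35×10^-3 m.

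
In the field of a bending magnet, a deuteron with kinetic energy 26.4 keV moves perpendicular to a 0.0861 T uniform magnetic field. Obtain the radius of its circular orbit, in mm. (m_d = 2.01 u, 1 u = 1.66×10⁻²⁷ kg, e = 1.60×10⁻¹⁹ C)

Convert the energy: K = 26.4 keV = 4.22×10^-15 J.
v = √(2K/m) = √(2·4.22×10^-15/3.34×10^-27) = 1.59×10^6 m/s.
r = mv/(qB) = (3.34×10^-27)(1.59×10^6) / [(1×1.60×10^-19)(0.0861)] = 0.385 m.

r ≈ 385 mm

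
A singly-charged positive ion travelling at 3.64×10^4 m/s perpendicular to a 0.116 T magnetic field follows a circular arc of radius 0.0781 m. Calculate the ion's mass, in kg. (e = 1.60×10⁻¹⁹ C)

m ≈ 3.98×10^-26 kg

qvB = mv²/r ⇒ m = qBr/v.
m = (1×1.60×10^-19)(0.116)(0.0781) / (3.64×10^4) = 3.98×10^-26 kg.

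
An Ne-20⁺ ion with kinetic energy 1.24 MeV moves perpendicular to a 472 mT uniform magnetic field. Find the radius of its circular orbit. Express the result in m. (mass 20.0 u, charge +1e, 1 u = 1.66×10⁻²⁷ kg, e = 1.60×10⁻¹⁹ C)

Convert the energy: K = 1.24 MeV = 1.98×10^-13 J.
v = √(2K/m) = √(2·1.98×10^-13/3.32×10^-26) = 3.46×10^6 m/s.
r = mv/(qB) = (3.32×10^-26)(3.46×10^6) / [(1×1.60×10^-19)(0.472)] = 1.52 m.

r ≈ 1.52 m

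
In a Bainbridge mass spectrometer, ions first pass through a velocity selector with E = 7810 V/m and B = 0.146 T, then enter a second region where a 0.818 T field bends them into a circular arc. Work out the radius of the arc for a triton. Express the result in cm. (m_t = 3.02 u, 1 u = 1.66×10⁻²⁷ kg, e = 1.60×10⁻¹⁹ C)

r ≈ 0.205 cm

The selector passes v = E/B = 7810/0.146 = 5.35×10^4 m/s.
In the deflection region, r = mv/(qB₂) = (5.01×10^-27)(5.35×10^4) / [(1×1.60×10^-19)(0.818)] = 2.05×10^-3 m.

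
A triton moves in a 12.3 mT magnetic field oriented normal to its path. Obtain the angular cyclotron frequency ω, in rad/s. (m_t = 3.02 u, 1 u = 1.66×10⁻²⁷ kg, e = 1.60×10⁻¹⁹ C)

ω ≈ 3.93×10^5 rad/s

ω = qB/m = (1×1.60×10^-19)(0.0123) / (5.01×10^-27) = 3.93×10^5 rad/s.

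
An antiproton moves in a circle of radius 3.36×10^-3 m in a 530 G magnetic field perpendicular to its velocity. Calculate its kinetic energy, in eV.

v = qBr/m = (1×1.60×10^-19)(0.0530)(3.36×10^-3) / (1.67×10^-27) = 1.71×10^4 m/s.
K = ½mv² = 0.5·(1.67×10^-27)·(1.71×10^4)² = 2.43×10^-19 J = 1.52 eV.

K ≈ 1.52 eV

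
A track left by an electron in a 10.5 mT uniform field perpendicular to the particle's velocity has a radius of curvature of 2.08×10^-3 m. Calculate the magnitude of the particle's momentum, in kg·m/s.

p ≈ 3.49×10^-24 kg·m/s

Since qvB = mv²/r, the momentum p = mv = qBr.
p = (1×1.60×10^-19)(0.0105)(2.08×10^-3) = 3.49×10^-24 kg·m/s.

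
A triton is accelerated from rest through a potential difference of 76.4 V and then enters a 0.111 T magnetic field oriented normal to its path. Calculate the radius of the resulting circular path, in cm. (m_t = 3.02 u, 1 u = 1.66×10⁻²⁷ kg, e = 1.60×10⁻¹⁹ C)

The kinetic energy gained is K = qV = (1×1.60×10^-19)(76.4) = 1.22×10^-17 J.
v = √(2K/m) = 6.98×10^4 m/s.
r = mv/(qB) = (5.01×10^-27)(6.98×10^4) / [(1×1.60×10^-19)(0.111)] = 0.0197 m.

r ≈ 1.97 cm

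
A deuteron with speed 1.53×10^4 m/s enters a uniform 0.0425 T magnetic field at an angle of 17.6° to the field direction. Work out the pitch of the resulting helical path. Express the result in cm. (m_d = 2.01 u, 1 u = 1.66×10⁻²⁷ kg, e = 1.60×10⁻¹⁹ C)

The velocity component along B is v∥ = v cos17.6° = 1.46×10^4 m/s.
The cyclotron period T = 2πm/(qB) = 3.08×10^-6 s is set by m, q, B alone.
Pitch = v∥·T = (1.46×10^4)(3.08×10^-6) = 0.0450 m.

pitch ≈ 4.50 cm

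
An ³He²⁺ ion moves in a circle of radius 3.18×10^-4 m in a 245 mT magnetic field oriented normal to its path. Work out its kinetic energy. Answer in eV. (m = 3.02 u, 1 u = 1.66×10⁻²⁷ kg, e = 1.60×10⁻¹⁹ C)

v = qBr/m = (2×1.60×10^-19)(0.245)(3.18×10^-4) / (5.01×10^-27) = 4970 m/s.
K = ½mv² = 0.5·(5.01×10^-27)·(4970)² = 6.20×10^-20 J = 0.387 eV.

K ≈ 0.387 eV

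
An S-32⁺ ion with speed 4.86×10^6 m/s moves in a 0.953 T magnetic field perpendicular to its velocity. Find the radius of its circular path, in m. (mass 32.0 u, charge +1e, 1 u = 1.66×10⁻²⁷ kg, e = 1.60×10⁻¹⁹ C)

r ≈ 1.69 m

The magnetic force provides the centripetal force: qvB = mv²/r, so r = mv/(qB).
r = (5.31×10^-26 kg)(4.86×10^6 m/s) / [(1×1.60×10^-19 C)(0.953 T)] = 1.69 m.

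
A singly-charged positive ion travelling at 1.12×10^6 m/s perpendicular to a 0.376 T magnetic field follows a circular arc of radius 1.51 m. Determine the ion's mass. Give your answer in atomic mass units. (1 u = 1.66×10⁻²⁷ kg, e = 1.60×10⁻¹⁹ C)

qvB = mv²/r ⇒ m = qBr/v.
m = (1×1.60×10^-19)(0.376)(1.51) / (1.12×10^6) = 8.11×10^-26 kg = 48.9 u.

m ≈ 48.9 u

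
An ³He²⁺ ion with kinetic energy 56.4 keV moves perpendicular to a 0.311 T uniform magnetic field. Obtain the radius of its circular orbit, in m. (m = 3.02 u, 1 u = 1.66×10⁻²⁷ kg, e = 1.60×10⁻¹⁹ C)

Convert the energy: K = 56.4 keV = 9.02×10^-15 J.
v = √(2K/m) = √(2·9.02×10^-15/5.01×10^-27) = 1.90×10^6 m/s.
r = mv/(qB) = (5.01×10^-27)(1.90×10^6) / [(2×1.60×10^-19)(0.311)] = 0.0956 m.

r ≈ 0.0956 m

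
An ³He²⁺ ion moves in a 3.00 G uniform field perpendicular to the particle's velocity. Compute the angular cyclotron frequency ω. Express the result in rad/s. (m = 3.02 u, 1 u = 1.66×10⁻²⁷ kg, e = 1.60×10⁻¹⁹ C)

ω = qB/m = (2×1.60×10^-19)(3.00×10^-4) / (5.01×10^-27) = 1.91×10^4 rad/s.

ω ≈ 1.91×10^4 rad/s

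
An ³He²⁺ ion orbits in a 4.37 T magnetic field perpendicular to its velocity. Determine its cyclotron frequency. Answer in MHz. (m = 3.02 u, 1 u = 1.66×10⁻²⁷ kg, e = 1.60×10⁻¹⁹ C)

f ≈ 44.4 MHz

f = qB/(2πm) = (2×1.60×10^-19)(4.37) / [2π(5.01×10^-27)] = 4.44×10^7 Hz.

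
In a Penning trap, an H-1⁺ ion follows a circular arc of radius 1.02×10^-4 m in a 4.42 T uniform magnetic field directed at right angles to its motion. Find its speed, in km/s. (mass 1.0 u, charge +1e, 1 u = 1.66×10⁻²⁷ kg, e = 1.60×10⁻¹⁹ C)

From qvB = mv²/r, v = qBr/m.
v = (1×1.60×10^-19)(4.42)(1.02×10^-4) / (1.66×10^-27) = 4.35×10^4 m/s.

v ≈ 43.5 km/s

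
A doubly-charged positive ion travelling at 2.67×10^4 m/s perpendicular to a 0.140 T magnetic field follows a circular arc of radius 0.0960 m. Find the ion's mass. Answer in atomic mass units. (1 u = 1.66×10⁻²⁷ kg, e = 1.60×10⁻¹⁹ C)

qvB = mv²/r ⇒ m = qBr/v.
m = (2×1.60×10^-19)(0.140)(0.0960) / (2.67×10^4) = 1.61×10^-25 kg = 97.0 u.

m ≈ 97.0 u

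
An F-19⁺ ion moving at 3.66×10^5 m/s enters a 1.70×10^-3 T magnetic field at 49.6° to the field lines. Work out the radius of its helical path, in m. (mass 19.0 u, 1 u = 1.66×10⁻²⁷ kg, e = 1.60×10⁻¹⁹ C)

Only the perpendicular component v⊥ = v sin49.6° = 2.79×10^5 m/s is bent by the field.
r = m v⊥ /(qB) = (3.15×10^-26)(2.79×10^5) / [(1×1.60×10^-19)(1.70×10^-3)] = 32.3 m.

r ≈ 32.3 m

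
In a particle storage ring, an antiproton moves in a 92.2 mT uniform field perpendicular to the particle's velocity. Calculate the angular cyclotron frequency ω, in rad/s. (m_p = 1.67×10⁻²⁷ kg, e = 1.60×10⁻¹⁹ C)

ω = qB/m = (1×1.60×10^-19)(0.0922) / (1.67×10^-27) = 8.83×10^6 rad/s.

ω ≈ 8.83×10^6 rad/s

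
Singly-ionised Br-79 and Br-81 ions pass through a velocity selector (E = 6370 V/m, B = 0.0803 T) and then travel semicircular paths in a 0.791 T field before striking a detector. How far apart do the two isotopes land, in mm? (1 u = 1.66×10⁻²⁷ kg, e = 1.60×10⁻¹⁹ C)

Both emerge at v = E/B₁ = 7.93×10^4 m/s.
r = mv/(qB₂), so r₁ = 0.08220 m and r₂ = 0.08428 m, giving Δr = 2.08×10^-3 m.
After a semicircle each ion lands a diameter 2r from the entry slit, so the separation is 2Δr = 4.16×10^-3 m.

Δd ≈ 4.16 mm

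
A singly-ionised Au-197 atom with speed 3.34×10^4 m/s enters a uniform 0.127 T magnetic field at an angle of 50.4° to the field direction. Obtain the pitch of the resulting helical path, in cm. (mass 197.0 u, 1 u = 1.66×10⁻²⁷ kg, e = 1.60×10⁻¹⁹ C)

pitch ≈ 215 cm

The velocity component along B is v∥ = v cos50.4° = 2.13×10^4 m/s.
The cyclotron period T = 2πm/(qB) = 1.01×10^-4 s is set by m, q, B alone.
Pitch = v∥·T = (2.13×10^4)(1.01×10^-4) = 2.15 m.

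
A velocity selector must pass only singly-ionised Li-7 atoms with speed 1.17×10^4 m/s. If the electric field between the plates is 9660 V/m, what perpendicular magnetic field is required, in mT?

B ≈ 826 mT

qE = qvB ⇒ B = E/v = (9660) / (1.17×10^4) = 0.826 T.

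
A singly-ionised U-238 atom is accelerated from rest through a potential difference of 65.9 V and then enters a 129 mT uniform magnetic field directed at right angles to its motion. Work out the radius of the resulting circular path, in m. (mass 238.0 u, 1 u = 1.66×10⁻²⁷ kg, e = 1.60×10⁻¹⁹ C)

The kinetic energy gained is K = qV = (1×1.60×10^-19)(65.9) = 1.05×10^-17 J.
v = √(2K/m) = 7310 m/s.
r = mv/(qB) = (3.95×10^-25)(7310) / [(1×1.60×10^-19)(0.129)] = 0.140 m.

r ≈ 0.140 m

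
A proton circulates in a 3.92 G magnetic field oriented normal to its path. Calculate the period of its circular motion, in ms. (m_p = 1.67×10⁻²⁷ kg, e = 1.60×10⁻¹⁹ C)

T ≈ 0.167 ms

The cyclotron period is independent of speed: T = 2πm/(qB).
T = 2π(1.67×10^-27) / [(1×1.60×10^-19)(3.92×10^-4)] = 1.67×10^-4 s.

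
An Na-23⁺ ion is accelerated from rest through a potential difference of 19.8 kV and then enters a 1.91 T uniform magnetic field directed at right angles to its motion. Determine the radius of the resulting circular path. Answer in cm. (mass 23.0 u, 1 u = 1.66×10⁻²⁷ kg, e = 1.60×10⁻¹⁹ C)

r ≈ 5.09 cm

The kinetic energy gained is K = qV = (1×1.60×10^-19)(1.98×10^4) = 3.17×10^-15 J.
v = √(2K/m) = 4.07×10^5 m/s.
r = mv/(qB) = (3.82×10^-26)(4.07×10^5) / [(1×1.60×10^-19)(1.91)] = 0.0509 m.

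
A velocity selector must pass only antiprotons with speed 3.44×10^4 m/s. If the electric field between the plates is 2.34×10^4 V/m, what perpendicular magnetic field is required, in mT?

qE = qvB ⇒ B = E/v = (2.34×10^4) / (3.44×10^4) = 0.680 T.

B ≈ 680 mT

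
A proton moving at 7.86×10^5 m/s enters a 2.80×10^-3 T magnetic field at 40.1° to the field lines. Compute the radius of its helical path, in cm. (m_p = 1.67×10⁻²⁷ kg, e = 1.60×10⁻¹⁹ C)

Only the perpendicular component v⊥ = v sin40.1° = 5.06×10^5 m/s is bent by the field.
r = m v⊥ /(qB) = (1.67×10^-27)(5.06×10^5) / [(1×1.60×10^-19)(2.80×10^-3)] = 1.89 m.

r ≈ 189 cm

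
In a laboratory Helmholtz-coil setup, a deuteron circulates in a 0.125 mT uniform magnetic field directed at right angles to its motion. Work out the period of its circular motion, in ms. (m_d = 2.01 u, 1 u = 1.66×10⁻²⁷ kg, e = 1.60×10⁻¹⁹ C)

T ≈ 1.05 ms

The cyclotron period is independent of speed: T = 2πm/(qB).
T = 2π(3.34×10^-27) / [(1×1.60×10^-19)(1.25×10^-4)] = 1.05×10^-3 s.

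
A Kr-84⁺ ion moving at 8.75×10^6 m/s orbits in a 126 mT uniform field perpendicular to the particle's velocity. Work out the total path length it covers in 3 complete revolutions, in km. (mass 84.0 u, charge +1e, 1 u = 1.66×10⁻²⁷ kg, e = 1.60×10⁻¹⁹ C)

r = mv/(qB) = 60.5 m, so one revolution covers 2πr = 380 m.
In 3 revolutions: L = 3·2πr = 1140 m.

L ≈ 1.14 km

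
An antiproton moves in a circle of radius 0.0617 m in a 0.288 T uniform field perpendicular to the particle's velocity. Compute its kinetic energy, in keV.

v = qBr/m = (1×1.60×10^-19)(0.288)(0.0617) / (1.67×10^-27) = 1.70×10^6 m/s.
K = ½mv² = 0.5·(1.67×10^-27)·(1.70×10^6)² = 2.42×10^-15 J = 15.1 keV.

K ≈ 15.1 keV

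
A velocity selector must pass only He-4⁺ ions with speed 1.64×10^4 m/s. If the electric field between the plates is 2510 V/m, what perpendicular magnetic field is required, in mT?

B ≈ 153 mT

qE = qvB ⇒ B = E/v = (2510) / (1.64×10^4) = 0.153 T.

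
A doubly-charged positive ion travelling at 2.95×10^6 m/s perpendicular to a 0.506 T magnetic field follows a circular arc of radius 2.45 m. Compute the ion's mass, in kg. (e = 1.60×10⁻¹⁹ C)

m ≈ 1.34×10^-25 kg

qvB = mv²/r ⇒ m = qBr/v.
m = (2×1.60×10^-19)(0.506)(2.45) / (2.95×10^6) = 1.34×10^-25 kg.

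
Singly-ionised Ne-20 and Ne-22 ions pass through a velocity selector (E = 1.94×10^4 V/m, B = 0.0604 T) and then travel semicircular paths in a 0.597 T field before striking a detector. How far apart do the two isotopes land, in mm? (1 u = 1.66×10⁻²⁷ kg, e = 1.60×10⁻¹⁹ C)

Δd ≈ 22.3 mm

Both emerge at v = E/B₁ = 3.21×10^5 m/s.
r = mv/(qB₂), so r₁ = 0.1116 m and r₂ = 0.1228 m, giving Δr = 0.0112 m.
After a semicircle each ion lands a diameter 2r from the entry slit, so the separation is 2Δr = 0.0223 m.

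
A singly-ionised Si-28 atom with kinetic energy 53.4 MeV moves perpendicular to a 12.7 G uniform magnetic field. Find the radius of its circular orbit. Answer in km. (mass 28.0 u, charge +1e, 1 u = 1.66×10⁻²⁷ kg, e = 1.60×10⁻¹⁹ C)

r ≈ 4.39 km

Convert the energy: K = 53.4 MeV = 8.54×10^-12 J.
v = √(2K/m) = √(2·8.54×10^-12/4.65×10^-26) = 1.92×10^7 m/s.
r = mv/(qB) = (4.65×10^-26)(1.92×10^7) / [(1×1.60×10^-19)(1.27×10^-3)] = 4390 m.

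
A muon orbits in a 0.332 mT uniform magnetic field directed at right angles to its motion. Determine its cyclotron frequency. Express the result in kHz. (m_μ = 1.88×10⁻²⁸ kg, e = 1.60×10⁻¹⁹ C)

f = qB/(2πm) = (1×1.60×10^-19)(3.32×10^-4) / [2π(1.88×10^-28)] = 4.50×10^4 Hz.

f ≈ 45.0 kHz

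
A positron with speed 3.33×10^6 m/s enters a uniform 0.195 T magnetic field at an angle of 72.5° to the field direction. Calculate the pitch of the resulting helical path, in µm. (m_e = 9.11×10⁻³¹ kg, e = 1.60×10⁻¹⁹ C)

pitch ≈ 184 µm

The velocity component along B is v∥ = v cos72.5° = 1.00×10^6 m/s.
The cyclotron period T = 2πm/(qB) = 1.83×10^-10 s is set by m, q, B alone.
Pitch = v∥·T = (1.00×10^6)(1.83×10^-10) = 1.84×10^-4 m.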